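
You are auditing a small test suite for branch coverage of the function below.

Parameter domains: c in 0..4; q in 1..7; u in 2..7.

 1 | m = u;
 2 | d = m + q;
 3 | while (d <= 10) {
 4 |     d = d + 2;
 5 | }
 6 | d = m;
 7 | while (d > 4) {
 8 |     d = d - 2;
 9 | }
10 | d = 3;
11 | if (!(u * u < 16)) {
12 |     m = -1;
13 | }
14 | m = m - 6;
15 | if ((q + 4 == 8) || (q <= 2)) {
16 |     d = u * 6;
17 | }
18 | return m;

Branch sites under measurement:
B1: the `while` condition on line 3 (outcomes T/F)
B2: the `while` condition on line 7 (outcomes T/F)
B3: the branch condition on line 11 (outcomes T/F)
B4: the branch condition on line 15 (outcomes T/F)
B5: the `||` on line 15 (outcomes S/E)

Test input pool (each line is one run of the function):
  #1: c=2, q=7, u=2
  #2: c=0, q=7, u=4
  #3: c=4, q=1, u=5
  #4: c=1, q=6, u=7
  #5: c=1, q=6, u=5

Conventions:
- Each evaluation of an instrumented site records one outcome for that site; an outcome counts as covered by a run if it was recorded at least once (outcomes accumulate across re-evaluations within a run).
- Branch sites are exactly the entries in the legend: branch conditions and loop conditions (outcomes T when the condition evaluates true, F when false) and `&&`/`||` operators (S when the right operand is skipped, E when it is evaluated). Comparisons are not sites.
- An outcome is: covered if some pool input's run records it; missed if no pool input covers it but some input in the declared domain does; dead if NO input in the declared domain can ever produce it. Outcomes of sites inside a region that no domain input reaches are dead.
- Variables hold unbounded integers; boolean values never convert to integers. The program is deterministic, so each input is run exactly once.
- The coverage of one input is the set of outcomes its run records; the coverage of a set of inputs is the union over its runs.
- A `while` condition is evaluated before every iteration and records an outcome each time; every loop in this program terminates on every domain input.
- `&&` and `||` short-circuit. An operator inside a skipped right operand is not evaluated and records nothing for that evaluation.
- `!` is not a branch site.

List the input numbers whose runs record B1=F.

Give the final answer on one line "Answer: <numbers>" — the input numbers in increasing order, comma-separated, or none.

input #1 (c=2, q=7, u=2): hits B1=F
input #2 (c=0, q=7, u=4): hits B1=F
input #3 (c=4, q=1, u=5): hits B1=F
input #4 (c=1, q=6, u=7): hits B1=F
input #5 (c=1, q=6, u=5): hits B1=F

Answer: 1, 2, 3, 4, 5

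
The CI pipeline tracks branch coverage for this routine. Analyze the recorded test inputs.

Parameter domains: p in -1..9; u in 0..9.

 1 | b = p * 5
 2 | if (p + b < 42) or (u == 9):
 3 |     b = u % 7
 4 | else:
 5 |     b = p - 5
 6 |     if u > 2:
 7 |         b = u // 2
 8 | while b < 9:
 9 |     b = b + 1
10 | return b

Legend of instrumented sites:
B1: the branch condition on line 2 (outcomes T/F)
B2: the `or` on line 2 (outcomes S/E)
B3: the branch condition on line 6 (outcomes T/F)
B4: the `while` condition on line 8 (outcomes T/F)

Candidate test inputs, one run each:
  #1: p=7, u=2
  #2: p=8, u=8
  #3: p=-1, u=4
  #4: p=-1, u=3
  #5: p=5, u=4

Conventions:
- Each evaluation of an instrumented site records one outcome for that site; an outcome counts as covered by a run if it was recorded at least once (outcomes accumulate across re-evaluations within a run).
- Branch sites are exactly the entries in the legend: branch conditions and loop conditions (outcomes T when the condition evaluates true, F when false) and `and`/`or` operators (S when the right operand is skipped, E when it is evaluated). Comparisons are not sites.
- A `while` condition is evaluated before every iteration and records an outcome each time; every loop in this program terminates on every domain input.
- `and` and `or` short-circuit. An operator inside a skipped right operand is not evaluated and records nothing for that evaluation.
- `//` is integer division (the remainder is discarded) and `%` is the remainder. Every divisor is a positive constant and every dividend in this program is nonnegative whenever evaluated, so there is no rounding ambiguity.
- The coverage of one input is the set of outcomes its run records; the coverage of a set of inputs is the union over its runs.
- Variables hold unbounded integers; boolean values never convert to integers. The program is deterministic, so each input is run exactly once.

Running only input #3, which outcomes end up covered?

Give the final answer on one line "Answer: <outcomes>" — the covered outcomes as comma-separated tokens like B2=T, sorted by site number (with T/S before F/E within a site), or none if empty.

Event log for input #3 (p=-1, u=4):
  B2->S, B1->T, B4->T, B4->T, B4->T, B4->T, B4->T, B4->F
deduplicating events, the covered set is: B1=T, B2=S, B4=T, B4=F

Answer: B1=T, B2=S, B4=T, B4=F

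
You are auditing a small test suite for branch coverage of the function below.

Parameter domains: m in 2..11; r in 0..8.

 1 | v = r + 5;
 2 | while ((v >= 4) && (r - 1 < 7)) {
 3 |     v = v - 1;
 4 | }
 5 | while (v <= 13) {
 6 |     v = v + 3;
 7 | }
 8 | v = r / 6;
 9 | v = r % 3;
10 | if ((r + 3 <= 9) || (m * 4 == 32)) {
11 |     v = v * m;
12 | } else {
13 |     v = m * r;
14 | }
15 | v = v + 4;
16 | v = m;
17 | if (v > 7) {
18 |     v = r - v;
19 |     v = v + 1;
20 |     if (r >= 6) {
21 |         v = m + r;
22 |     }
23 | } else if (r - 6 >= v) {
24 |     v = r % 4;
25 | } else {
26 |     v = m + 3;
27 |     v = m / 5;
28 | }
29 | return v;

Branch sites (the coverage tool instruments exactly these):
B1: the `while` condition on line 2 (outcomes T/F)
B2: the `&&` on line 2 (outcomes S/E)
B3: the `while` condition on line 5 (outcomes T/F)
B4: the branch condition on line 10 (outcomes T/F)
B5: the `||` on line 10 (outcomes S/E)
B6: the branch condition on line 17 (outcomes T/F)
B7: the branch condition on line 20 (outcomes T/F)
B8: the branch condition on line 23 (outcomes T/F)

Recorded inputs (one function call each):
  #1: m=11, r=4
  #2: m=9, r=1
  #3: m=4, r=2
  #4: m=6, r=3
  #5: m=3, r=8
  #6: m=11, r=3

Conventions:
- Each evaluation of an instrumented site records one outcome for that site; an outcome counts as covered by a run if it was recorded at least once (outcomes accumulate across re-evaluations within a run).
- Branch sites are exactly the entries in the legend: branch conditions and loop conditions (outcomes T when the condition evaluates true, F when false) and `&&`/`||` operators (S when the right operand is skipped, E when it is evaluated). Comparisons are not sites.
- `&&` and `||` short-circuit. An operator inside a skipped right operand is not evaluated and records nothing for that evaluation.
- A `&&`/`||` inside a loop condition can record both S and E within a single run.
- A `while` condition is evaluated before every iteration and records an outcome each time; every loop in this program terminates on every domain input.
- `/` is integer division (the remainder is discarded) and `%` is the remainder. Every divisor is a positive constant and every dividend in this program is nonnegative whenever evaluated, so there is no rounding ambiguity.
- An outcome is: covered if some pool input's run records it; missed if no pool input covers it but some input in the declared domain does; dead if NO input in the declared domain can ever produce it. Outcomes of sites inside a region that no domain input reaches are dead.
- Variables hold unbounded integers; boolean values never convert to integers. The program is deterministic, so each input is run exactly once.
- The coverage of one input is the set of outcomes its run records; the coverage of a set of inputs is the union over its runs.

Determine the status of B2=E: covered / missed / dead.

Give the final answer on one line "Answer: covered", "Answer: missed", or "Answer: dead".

B2=E is recorded by pool input(s) 1, 2, 3, 4, 5, 6 -> covered

Answer: covered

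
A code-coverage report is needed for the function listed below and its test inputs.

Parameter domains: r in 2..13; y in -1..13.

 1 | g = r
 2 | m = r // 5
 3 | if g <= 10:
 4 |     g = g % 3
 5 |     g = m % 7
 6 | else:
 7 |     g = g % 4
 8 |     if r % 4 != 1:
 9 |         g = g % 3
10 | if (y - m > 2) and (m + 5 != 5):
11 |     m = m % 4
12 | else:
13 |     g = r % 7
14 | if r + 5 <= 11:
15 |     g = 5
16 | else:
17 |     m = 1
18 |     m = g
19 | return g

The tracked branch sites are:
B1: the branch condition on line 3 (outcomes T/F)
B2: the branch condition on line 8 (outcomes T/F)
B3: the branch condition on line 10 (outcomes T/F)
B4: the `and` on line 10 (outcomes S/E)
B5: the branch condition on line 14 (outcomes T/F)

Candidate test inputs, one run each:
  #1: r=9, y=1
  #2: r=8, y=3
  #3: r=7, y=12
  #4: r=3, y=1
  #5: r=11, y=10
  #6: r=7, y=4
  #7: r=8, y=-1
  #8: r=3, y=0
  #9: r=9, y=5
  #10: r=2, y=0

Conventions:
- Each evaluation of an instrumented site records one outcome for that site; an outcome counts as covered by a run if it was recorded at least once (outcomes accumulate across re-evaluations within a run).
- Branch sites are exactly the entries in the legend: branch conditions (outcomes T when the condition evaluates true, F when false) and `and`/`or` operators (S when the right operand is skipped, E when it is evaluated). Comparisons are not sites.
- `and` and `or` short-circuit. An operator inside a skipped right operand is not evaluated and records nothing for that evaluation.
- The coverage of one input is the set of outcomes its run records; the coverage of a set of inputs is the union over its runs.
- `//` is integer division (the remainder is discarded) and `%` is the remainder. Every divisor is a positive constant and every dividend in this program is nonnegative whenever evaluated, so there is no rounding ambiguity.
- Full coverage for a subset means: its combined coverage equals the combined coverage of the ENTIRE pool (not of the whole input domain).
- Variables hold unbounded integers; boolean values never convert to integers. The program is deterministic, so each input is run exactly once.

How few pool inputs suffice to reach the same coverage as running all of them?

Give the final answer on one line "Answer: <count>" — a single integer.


run #1 (r=9, y=1) runs B1->T, B4->S, B3->F, B5->F; records B1=T, B3=F, B4=S, B5=F
run #2 (r=8, y=3) runs B1->T, B4->S, B3->F, B5->F; records B1=T, B3=F, B4=S, B5=F
run #3 (r=7, y=12) runs B1->T, B4->E, B3->T, B5->F; records B1=T, B3=T, B4=E, B5=F
run #4 (r=3, y=1) runs B1->T, B4->S, B3->F, B5->T; records B1=T, B3=F, B4=S, B5=T
run #5 (r=11, y=10) runs B1->F, B2->T, B4->E, B3->T, B5->F; records B1=F, B2=T, B3=T, B4=E, B5=F
run #6 (r=7, y=4) runs B1->T, B4->E, B3->T, B5->F; records B1=T, B3=T, B4=E, B5=F
run #7 (r=8, y=-1) runs B1->T, B4->S, B3->F, B5->F; records B1=T, B3=F, B4=S, B5=F
run #8 (r=3, y=0) runs B1->T, B4->S, B3->F, B5->T; records B1=T, B3=F, B4=S, B5=T
run #9 (r=9, y=5) runs B1->T, B4->E, B3->T, B5->F; records B1=T, B3=T, B4=E, B5=F
run #10 (r=2, y=0) runs B1->T, B4->S, B3->F, B5->T; records B1=T, B3=F, B4=S, B5=T
pool-wide coverage (9 outcomes): B1=T, B1=F, B2=T, B3=T, B3=F, B4=S, B4=E, B5=T, B5=F
every size-1 subset falls short of the 9 outcomes (best: 5/9)
at size 2, {4, 5} reaches all 9 outcomes; every lexicographically earlier size-2 subset fails
Answer: 2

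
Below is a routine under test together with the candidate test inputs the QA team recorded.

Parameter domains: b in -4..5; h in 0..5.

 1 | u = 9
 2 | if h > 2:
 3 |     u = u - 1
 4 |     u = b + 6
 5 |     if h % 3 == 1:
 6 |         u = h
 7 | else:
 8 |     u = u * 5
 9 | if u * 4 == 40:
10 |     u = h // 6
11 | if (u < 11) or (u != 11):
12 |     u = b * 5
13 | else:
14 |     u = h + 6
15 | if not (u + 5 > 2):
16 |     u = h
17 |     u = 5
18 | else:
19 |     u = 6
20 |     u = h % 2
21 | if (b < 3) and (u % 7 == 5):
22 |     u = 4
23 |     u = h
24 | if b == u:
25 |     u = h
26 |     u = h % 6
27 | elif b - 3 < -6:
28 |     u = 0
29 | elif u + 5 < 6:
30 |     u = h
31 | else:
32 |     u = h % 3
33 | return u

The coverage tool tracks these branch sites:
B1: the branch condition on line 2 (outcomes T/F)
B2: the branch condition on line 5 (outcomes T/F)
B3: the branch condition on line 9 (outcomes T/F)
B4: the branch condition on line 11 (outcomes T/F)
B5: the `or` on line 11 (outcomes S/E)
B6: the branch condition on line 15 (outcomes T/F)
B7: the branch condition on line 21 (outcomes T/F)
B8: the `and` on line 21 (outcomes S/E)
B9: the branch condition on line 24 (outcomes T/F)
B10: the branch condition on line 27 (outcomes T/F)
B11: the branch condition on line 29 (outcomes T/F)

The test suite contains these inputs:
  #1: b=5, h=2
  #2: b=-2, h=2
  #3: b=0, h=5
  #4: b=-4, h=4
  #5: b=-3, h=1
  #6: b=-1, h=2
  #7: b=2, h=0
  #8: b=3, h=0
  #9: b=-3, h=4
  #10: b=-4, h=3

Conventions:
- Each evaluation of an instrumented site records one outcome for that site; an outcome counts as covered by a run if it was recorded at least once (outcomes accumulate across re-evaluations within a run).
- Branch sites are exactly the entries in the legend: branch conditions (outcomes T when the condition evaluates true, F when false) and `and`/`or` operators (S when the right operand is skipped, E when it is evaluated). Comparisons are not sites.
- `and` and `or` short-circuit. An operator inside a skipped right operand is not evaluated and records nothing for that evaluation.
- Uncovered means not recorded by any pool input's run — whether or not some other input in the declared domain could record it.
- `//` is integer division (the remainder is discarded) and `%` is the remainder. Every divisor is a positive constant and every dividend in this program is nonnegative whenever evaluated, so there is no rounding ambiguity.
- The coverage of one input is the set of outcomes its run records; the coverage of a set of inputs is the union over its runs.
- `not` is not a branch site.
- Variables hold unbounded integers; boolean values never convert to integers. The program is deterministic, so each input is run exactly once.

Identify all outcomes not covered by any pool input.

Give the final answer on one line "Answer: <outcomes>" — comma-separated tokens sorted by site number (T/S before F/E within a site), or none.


input #1 (b=5, h=2): events B1->F, B3->F, B5->E, B4->T, B6->F, B8->S, B7->F, B9->F, B10->F, B11->T; covers B1=F, B3=F, B4=T, B5=E, B6=F, B7=F, B8=S, B9=F, B10=F, B11=T
input #2 (b=-2, h=2): events B1->F, B3->F, B5->E, B4->T, B6->T, B8->E, B7->T, B9->F, B10->F, B11->F; covers B1=F, B3=F, B4=T, B5=E, B6=T, B7=T, B8=E, B9=F, B10=F, B11=F
input #3 (b=0, h=5): events B1->T, B2->F, B3->F, B5->S, B4->T, B6->F, B8->E, B7->F, B9->F, B10->F, B11->F; covers B1=T, B2=F, B3=F, B4=T, B5=S, B6=F, B7=F, B8=E, B9=F, B10=F, B11=F
input #4 (b=-4, h=4): events B1->T, B2->T, B3->F, B5->S, B4->T, B6->T, B8->E, B7->T, B9->F, B10->T; covers B1=T, B2=T, B3=F, B4=T, B5=S, B6=T, B7=T, B8=E, B9=F, B10=T
input #5 (b=-3, h=1): events B1->F, B3->F, B5->E, B4->T, B6->T, B8->E, B7->T, B9->F, B10->F, B11->F; covers B1=F, B3=F, B4=T, B5=E, B6=T, B7=T, B8=E, B9=F, B10=F, B11=F
input #6 (b=-1, h=2): events B1->F, B3->F, B5->E, B4->T, B6->T, B8->E, B7->T, B9->F, B10->F, B11->F; covers B1=F, B3=F, B4=T, B5=E, B6=T, B7=T, B8=E, B9=F, B10=F, B11=F
input #7 (b=2, h=0): events B1->F, B3->F, B5->E, B4->T, B6->F, B8->E, B7->F, B9->F, B10->F, B11->T; covers B1=F, B3=F, B4=T, B5=E, B6=F, B7=F, B8=E, B9=F, B10=F, B11=T
input #8 (b=3, h=0): events B1->F, B3->F, B5->E, B4->T, B6->F, B8->S, B7->F, B9->F, B10->F, B11->T; covers B1=F, B3=F, B4=T, B5=E, B6=F, B7=F, B8=S, B9=F, B10=F, B11=T
input #9 (b=-3, h=4): events B1->T, B2->T, B3->F, B5->S, B4->T, B6->T, B8->E, B7->T, B9->F, B10->F, B11->F; covers B1=T, B2=T, B3=F, B4=T, B5=S, B6=T, B7=T, B8=E, B9=F, B10=F, B11=F
input #10 (b=-4, h=3): events B1->T, B2->F, B3->F, B5->S, B4->T, B6->T, B8->E, B7->T, B9->F, B10->T; covers B1=T, B2=F, B3=F, B4=T, B5=S, B6=T, B7=T, B8=E, B9=F, B10=T
union over the pool: B1=T, B1=F, B2=T, B2=F, B3=F, B4=T, B5=S, B5=E, B6=T, B6=F, B7=T, B7=F, B8=S, B8=E, B9=F, B10=T, B10=F, B11=T, B11=F
uncovered (3 of 22): B3=T, B4=F, B9=T
Answer: B3=T, B4=F, B9=T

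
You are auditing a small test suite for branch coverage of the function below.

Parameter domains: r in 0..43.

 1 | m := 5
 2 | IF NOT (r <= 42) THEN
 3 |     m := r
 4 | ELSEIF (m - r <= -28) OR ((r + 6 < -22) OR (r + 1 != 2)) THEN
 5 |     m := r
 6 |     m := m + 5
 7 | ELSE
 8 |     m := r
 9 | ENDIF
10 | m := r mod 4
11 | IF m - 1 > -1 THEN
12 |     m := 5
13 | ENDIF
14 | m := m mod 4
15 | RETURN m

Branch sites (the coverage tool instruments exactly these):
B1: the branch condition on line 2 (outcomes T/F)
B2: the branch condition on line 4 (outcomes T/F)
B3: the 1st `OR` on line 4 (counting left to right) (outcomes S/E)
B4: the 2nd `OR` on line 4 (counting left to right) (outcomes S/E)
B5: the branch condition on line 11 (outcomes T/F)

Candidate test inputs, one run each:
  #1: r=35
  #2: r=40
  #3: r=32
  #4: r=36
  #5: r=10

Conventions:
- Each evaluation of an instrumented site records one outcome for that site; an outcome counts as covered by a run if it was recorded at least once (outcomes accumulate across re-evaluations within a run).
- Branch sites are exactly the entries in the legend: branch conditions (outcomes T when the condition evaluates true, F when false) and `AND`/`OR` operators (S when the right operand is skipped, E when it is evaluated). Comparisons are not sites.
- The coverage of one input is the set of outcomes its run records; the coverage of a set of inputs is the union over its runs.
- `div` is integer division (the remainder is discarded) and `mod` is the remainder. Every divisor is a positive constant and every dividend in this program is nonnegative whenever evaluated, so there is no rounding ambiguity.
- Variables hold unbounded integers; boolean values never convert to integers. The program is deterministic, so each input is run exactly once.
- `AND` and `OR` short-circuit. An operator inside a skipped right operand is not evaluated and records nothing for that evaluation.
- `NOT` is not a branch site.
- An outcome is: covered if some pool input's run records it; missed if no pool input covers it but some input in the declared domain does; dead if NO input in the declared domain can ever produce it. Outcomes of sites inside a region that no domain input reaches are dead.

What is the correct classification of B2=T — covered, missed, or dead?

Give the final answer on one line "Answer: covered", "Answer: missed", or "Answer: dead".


B2=T is recorded by pool input(s) 1, 2, 3, 4, 5 -> covered
Answer: covered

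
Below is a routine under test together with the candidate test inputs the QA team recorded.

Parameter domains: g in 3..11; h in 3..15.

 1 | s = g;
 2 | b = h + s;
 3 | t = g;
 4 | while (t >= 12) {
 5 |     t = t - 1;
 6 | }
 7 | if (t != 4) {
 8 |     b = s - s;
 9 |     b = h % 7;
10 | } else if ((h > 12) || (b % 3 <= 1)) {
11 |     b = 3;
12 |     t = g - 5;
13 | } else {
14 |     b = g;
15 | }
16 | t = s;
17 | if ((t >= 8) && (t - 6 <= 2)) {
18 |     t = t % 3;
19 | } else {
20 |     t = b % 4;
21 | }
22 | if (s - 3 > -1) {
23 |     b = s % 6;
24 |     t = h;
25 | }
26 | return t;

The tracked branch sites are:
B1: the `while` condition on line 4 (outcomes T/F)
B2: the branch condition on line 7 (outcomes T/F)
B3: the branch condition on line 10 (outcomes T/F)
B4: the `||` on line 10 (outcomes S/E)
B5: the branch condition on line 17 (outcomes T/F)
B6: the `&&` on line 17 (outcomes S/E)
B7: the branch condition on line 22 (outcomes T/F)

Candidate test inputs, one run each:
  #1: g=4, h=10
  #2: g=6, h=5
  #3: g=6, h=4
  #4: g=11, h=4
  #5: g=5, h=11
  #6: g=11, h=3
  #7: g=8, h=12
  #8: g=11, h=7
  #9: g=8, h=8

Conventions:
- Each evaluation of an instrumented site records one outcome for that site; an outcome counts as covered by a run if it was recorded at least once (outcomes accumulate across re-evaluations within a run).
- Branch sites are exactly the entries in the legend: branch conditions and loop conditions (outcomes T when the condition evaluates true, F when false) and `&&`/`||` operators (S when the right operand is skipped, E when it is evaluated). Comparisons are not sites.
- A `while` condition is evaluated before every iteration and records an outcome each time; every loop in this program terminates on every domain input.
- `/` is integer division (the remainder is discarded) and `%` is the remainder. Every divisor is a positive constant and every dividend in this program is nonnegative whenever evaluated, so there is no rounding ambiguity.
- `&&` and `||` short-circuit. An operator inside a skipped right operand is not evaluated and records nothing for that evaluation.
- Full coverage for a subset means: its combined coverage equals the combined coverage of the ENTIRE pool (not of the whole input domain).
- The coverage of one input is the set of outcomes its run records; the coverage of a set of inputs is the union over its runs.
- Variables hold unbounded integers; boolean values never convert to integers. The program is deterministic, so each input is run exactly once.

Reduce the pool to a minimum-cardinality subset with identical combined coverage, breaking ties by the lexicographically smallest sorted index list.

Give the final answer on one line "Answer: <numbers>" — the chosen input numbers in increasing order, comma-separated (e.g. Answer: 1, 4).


input #1 (g=4, h=10): covers B1=F, B2=F, B3=F, B4=E, B5=F, B6=S, B7=T
input #2 (g=6, h=5): covers B1=F, B2=T, B5=F, B6=S, B7=T
input #3 (g=6, h=4): covers B1=F, B2=T, B5=F, B6=S, B7=T
input #4 (g=11, h=4): covers B1=F, B2=T, B5=F, B6=E, B7=T
input #5 (g=5, h=11): covers B1=F, B2=T, B5=F, B6=S, B7=T
input #6 (g=11, h=3): covers B1=F, B2=T, B5=F, B6=E, B7=T
input #7 (g=8, h=12): covers B1=F, B2=T, B5=T, B6=E, B7=T
input #8 (g=11, h=7): covers B1=F, B2=T, B5=F, B6=E, B7=T
input #9 (g=8, h=8): covers B1=F, B2=T, B5=T, B6=E, B7=T
the full pool covers 10 outcomes: B1=F, B2=T, B2=F, B3=F, B4=E, B5=T, B5=F, B6=S, B6=E, B7=T
checked all size-1 subsets: none covers 10 outcomes (max 7/10)
size 2: inputs {1, 7} cover all 10 outcomes, and no lexicographically smaller subset of this size does
Answer: 1, 7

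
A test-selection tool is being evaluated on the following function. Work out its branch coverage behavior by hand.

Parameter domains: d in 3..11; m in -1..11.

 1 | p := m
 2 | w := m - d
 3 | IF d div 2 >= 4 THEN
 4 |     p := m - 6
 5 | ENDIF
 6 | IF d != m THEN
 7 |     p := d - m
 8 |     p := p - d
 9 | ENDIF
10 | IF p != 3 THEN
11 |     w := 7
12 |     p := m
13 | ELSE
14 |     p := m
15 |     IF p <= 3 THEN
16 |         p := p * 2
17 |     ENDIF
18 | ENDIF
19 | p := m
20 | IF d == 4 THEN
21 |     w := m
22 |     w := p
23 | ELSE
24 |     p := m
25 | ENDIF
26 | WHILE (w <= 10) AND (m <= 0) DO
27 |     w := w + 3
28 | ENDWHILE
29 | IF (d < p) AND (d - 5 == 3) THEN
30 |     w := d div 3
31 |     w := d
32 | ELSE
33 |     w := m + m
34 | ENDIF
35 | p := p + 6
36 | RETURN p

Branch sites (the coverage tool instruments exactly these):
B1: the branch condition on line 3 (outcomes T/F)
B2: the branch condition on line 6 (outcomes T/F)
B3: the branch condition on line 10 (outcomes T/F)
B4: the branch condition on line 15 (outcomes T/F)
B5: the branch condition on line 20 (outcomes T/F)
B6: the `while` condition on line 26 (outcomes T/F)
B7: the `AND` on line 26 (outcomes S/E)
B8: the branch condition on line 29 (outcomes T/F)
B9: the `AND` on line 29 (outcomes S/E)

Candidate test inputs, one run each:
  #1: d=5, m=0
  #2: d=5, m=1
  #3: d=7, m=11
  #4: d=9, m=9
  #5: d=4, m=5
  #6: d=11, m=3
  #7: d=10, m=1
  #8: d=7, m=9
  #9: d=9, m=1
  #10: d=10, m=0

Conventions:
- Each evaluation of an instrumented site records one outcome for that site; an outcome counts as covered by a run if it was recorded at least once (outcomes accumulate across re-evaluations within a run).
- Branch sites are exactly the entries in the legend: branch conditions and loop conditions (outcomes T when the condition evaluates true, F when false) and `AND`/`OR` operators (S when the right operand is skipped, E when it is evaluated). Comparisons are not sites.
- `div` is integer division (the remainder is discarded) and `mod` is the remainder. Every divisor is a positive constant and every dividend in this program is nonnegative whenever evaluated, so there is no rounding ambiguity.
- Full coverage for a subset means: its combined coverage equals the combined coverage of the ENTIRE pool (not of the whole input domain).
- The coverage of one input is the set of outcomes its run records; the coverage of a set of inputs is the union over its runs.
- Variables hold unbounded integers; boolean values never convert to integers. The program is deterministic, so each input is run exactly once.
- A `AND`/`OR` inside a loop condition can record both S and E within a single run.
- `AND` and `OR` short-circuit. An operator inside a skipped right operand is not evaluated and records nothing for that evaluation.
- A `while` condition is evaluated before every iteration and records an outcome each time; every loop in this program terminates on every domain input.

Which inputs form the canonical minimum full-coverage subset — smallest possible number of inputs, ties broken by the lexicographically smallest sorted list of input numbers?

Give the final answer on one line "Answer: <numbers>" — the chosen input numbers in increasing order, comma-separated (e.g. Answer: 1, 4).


#1 (d=5, m=0) -> B1->F, B2->T, B3->T, B5->F, B7->E, B6->T, B7->E, B6->T, B7->S, B6->F, B9->S, B8->F; covered: B1=F, B2=T, B3=T, B5=F, B6=T, B6=F, B7=S, B7=E, B8=F, B9=S
#2 (d=5, m=1) -> B1->F, B2->T, B3->T, B5->F, B7->E, B6->F, B9->S, B8->F; covered: B1=F, B2=T, B3=T, B5=F, B6=F, B7=E, B8=F, B9=S
#3 (d=7, m=11) -> B1->F, B2->T, B3->T, B5->F, B7->E, B6->F, B9->E, B8->F; covered: B1=F, B2=T, B3=T, B5=F, B6=F, B7=E, B8=F, B9=E
#4 (d=9, m=9) -> B1->T, B2->F, B3->F, B4->F, B5->F, B7->E, B6->F, B9->S, B8->F; covered: B1=T, B2=F, B3=F, B4=F, B5=F, B6=F, B7=E, B8=F, B9=S
#5 (d=4, m=5) -> B1->F, B2->T, B3->T, B5->T, B7->E, B6->F, B9->E, B8->F; covered: B1=F, B2=T, B3=T, B5=T, B6=F, B7=E, B8=F, B9=E
#6 (d=11, m=3) -> B1->T, B2->T, B3->T, B5->F, B7->E, B6->F, B9->S, B8->F; covered: B1=T, B2=T, B3=T, B5=F, B6=F, B7=E, B8=F, B9=S
#7 (d=10, m=1) -> B1->T, B2->T, B3->T, B5->F, B7->E, B6->F, B9->S, B8->F; covered: B1=T, B2=T, B3=T, B5=F, B6=F, B7=E, B8=F, B9=S
#8 (d=7, m=9) -> B1->F, B2->T, B3->T, B5->F, B7->E, B6->F, B9->E, B8->F; covered: B1=F, B2=T, B3=T, B5=F, B6=F, B7=E, B8=F, B9=E
#9 (d=9, m=1) -> B1->T, B2->T, B3->T, B5->F, B7->E, B6->F, B9->S, B8->F; covered: B1=T, B2=T, B3=T, B5=F, B6=F, B7=E, B8=F, B9=S
#10 (d=10, m=0) -> B1->T, B2->T, B3->T, B5->F, B7->E, B6->T, B7->E, B6->T, B7->S, B6->F, B9->S, B8->F; covered: B1=T, B2=T, B3=T, B5=F, B6=T, B6=F, B7=S, B7=E, B8=F, B9=S
pool-wide coverage (16 outcomes): B1=T, B1=F, B2=T, B2=F, B3=T, B3=F, B4=F, B5=T, B5=F, B6=T, B6=F, B7=S, B7=E, B8=F, B9=S, B9=E
every size-1 subset falls short of the 16 outcomes (best: 10/16)
every size-2 subset falls short of the 16 outcomes (best: 14/16)
size 3: inputs {1, 4, 5} cover all 16 outcomes, and no lexicographically smaller subset of this size does
Answer: 1, 4, 5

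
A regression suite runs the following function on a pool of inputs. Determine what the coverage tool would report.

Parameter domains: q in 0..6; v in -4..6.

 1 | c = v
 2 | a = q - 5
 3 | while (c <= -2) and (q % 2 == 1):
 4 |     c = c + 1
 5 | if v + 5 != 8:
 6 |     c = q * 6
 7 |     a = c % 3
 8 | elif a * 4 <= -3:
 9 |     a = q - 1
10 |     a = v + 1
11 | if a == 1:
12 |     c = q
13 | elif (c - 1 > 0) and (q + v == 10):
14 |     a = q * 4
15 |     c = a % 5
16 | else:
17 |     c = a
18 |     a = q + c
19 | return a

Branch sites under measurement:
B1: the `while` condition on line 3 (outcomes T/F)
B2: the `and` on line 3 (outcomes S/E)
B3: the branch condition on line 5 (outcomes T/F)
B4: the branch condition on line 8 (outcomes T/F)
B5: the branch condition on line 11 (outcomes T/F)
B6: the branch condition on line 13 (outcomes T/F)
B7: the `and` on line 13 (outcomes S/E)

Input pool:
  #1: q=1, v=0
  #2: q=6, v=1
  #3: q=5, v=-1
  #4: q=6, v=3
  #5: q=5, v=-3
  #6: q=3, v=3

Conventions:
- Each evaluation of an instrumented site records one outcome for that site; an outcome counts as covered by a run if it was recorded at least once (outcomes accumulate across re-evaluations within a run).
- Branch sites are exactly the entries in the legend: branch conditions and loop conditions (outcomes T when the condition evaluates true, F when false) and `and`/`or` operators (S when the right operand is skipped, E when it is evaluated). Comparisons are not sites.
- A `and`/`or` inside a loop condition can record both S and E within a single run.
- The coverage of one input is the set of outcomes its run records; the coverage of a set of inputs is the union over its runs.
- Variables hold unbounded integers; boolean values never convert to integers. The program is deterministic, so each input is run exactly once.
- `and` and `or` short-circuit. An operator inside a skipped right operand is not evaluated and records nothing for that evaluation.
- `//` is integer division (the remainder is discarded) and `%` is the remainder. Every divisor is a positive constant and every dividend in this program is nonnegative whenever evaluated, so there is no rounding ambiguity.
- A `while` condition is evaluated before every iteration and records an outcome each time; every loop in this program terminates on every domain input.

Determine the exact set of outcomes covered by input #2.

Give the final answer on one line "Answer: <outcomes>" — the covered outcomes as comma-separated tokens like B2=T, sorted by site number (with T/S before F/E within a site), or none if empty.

Tracing the run of input #2 (q=6, v=1):
  B2->S, B1->F, B3->T, B5->F, B7->E, B6->F
distinct outcomes covered: B1=F, B2=S, B3=T, B5=F, B6=F, B7=E

Answer: B1=F, B2=S, B3=T, B5=F, B6=F, B7=E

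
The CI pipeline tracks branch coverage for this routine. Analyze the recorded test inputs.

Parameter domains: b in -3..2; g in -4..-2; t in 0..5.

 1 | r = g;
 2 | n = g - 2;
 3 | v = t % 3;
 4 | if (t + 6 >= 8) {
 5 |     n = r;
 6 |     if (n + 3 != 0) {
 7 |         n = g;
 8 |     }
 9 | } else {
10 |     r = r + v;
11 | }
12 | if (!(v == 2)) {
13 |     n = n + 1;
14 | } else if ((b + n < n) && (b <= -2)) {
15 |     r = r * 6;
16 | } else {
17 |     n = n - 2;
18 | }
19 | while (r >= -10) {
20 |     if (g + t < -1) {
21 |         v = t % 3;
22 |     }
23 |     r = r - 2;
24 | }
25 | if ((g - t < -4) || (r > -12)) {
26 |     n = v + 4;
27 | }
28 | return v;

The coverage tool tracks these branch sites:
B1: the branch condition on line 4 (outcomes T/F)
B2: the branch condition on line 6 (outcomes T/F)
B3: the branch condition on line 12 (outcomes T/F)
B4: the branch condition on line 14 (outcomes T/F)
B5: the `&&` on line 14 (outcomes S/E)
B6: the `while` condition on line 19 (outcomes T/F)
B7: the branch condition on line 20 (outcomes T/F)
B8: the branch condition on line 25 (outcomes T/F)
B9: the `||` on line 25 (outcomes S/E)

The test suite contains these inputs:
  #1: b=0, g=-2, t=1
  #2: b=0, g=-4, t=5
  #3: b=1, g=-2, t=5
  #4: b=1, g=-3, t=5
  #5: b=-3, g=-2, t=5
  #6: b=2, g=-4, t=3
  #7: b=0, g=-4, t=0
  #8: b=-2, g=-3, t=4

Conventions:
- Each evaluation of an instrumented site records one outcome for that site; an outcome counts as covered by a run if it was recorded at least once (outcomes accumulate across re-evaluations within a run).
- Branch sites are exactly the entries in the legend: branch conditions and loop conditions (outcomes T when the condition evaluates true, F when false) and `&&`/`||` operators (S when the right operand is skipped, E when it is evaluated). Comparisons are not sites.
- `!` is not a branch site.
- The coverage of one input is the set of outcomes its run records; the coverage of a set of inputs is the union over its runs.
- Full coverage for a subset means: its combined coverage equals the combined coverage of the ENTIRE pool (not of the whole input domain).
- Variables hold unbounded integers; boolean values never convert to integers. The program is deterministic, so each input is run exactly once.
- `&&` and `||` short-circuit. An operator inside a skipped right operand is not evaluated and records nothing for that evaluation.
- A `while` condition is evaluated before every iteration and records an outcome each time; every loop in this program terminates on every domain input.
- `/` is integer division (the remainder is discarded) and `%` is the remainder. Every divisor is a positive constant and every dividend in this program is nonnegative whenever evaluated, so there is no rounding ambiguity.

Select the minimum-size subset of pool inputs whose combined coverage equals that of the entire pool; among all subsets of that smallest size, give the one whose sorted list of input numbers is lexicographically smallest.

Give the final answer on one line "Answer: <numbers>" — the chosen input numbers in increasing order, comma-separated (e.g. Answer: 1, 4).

input #1 (b=0, g=-2, t=1): events B1->F, B3->T, B6->T, B7->F, B6->T, B7->F, B6->T, B7->F, B6->T, B7->F, B6->T, B7->F, B6->F, B9->E, ...; covers B1=F, B3=T, B6=T, B6=F, B7=F, B8=T, B9=E
input #2 (b=0, g=-4, t=5): events B1->T, B2->T, B3->F, B5->S, B4->F, B6->T, B7->F, B6->T, B7->F, B6->T, B7->F, B6->T, B7->F, B6->F, ...; covers B1=T, B2=T, B3=F, B4=F, B5=S, B6=T, B6=F, B7=F, B8=T, B9=S
input #3 (b=1, g=-2, t=5): events B1->T, B2->T, B3->F, B5->S, B4->F, B6->T, B7->F, B6->T, B7->F, B6->T, B7->F, B6->T, B7->F, B6->T, ...; covers B1=T, B2=T, B3=F, B4=F, B5=S, B6=T, B6=F, B7=F, B8=T, B9=S
input #4 (b=1, g=-3, t=5): events B1->T, B2->F, B3->F, B5->S, B4->F, B6->T, B7->F, B6->T, B7->F, B6->T, B7->F, B6->T, B7->F, B6->F, ...; covers B1=T, B2=F, B3=F, B4=F, B5=S, B6=T, B6=F, B7=F, B8=T, B9=S
input #5 (b=-3, g=-2, t=5): events B1->T, B2->T, B3->F, B5->E, B4->T, B6->F, B9->S, B8->T; covers B1=T, B2=T, B3=F, B4=T, B5=E, B6=F, B8=T, B9=S
input #6 (b=2, g=-4, t=3): events B1->T, B2->T, B3->T, B6->T, B7->F, B6->T, B7->F, B6->T, B7->F, B6->T, B7->F, B6->F, B9->S, B8->T; covers B1=T, B2=T, B3=T, B6=T, B6=F, B7=F, B8=T, B9=S
input #7 (b=0, g=-4, t=0): events B1->F, B3->T, B6->T, B7->T, B6->T, B7->T, B6->T, B7->T, B6->T, B7->T, B6->F, B9->E, B8->F; covers B1=F, B3=T, B6=T, B6=F, B7=T, B8=F, B9=E
input #8 (b=-2, g=-3, t=4): events B1->T, B2->F, B3->T, B6->T, B7->F, B6->T, B7->F, B6->T, B7->F, B6->T, B7->F, B6->F, B9->S, B8->T; covers B1=T, B2=F, B3=T, B6=T, B6=F, B7=F, B8=T, B9=S
the full pool covers 18 outcomes: B1=T, B1=F, B2=T, B2=F, B3=T, B3=F, B4=T, B4=F, B5=S, B5=E, B6=T, B6=F, B7=T, B7=F, B8=T, B8=F, B9=S, B9=E
every size-1 subset falls short of the 18 outcomes (best: 10/18)
every size-2 subset falls short of the 18 outcomes (best: 15/18)
at size 3, {4, 5, 7} reaches all 18 outcomes; every lexicographically earlier size-3 subset fails

Answer: 4, 5, 7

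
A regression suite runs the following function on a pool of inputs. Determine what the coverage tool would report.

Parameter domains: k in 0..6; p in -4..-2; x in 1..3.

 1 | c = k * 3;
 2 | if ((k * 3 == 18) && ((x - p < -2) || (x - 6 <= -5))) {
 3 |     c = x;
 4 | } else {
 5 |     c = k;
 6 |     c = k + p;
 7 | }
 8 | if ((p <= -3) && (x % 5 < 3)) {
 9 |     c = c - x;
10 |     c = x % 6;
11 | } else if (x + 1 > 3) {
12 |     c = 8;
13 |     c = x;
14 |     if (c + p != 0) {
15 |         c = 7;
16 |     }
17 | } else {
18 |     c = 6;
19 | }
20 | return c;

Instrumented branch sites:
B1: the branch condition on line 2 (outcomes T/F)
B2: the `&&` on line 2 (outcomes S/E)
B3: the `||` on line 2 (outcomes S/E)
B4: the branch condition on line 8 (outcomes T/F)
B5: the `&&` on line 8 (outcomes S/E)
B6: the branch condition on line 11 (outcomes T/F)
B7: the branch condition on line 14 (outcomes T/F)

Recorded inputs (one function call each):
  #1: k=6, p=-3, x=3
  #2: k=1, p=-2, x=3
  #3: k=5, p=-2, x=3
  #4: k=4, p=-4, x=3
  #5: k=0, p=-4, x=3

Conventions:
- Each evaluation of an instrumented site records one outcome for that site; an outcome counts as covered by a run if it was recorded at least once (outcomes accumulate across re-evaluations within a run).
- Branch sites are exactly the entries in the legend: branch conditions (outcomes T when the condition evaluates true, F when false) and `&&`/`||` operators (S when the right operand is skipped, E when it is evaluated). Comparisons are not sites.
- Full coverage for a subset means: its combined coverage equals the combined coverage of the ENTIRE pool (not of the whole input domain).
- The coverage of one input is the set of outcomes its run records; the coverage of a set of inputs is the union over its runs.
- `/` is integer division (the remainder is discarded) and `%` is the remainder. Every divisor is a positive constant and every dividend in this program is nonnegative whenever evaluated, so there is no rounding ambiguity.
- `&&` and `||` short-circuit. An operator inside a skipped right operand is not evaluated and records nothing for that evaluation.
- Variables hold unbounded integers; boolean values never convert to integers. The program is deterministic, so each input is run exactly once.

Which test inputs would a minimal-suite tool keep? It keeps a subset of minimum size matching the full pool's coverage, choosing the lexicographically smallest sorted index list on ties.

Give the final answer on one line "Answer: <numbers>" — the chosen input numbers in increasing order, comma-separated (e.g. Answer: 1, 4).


#1 (k=6, p=-3, x=3) -> B2->E, B3->E, B1->F, B5->E, B4->F, B6->T, B7->F; covered: B1=F, B2=E, B3=E, B4=F, B5=E, B6=T, B7=F
#2 (k=1, p=-2, x=3) -> B2->S, B1->F, B5->S, B4->F, B6->T, B7->T; covered: B1=F, B2=S, B4=F, B5=S, B6=T, B7=T
#3 (k=5, p=-2, x=3) -> B2->S, B1->F, B5->S, B4->F, B6->T, B7->T; covered: B1=F, B2=S, B4=F, B5=S, B6=T, B7=T
#4 (k=4, p=-4, x=3) -> B2->S, B1->F, B5->E, B4->F, B6->T, B7->T; covered: B1=F, B2=S, B4=F, B5=E, B6=T, B7=T
#5 (k=0, p=-4, x=3) -> B2->S, B1->F, B5->E, B4->F, B6->T, B7->T; covered: B1=F, B2=S, B4=F, B5=E, B6=T, B7=T
union over all inputs: B1=F, B2=S, B2=E, B3=E, B4=F, B5=S, B5=E, B6=T, B7=T, B7=F (10 outcomes)
checked all size-1 subsets: none covers 10 outcomes (max 7/10)
the canonical winner is {1, 2}: size 2, full 10-outcome coverage, earliest index list among size-2 covers
Answer: 1, 2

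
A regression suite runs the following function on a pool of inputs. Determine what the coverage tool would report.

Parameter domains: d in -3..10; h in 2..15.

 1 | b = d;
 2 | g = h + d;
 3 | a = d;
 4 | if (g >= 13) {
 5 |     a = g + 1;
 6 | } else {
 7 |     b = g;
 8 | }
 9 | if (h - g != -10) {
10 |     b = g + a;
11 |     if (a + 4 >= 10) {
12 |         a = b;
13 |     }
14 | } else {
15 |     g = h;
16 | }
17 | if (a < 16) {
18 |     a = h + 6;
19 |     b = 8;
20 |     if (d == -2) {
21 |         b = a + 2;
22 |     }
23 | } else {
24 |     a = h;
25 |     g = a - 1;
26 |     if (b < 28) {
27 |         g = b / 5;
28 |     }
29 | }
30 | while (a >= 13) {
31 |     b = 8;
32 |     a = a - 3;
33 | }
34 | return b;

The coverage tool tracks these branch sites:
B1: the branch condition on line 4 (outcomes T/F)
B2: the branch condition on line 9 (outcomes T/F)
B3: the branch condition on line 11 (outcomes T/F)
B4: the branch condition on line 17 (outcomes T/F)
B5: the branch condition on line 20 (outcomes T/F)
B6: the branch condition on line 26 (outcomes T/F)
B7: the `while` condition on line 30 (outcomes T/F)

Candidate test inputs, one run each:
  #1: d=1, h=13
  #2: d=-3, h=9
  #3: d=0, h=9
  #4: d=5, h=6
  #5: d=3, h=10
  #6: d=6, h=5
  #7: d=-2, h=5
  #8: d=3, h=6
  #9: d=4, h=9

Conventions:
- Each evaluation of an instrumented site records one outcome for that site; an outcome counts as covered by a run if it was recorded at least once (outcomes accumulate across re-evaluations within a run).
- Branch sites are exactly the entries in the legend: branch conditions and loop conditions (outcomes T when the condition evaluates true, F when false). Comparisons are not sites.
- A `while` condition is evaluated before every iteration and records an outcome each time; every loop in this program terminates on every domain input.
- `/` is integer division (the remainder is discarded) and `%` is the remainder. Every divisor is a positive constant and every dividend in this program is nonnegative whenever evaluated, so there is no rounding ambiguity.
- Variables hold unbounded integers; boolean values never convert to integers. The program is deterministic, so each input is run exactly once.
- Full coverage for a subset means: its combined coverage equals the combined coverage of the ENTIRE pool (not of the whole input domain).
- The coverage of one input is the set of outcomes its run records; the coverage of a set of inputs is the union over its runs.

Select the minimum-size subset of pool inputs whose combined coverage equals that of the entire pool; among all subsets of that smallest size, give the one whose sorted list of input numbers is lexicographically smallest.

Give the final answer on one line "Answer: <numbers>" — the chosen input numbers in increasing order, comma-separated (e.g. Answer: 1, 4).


input #1, d=1, h=13: outcomes B1=T, B2=T, B3=T, B4=F, B6=F, B7=T, B7=F
input #2, d=-3, h=9: outcomes B1=F, B2=T, B3=F, B4=T, B5=F, B7=T, B7=F
input #3, d=0, h=9: outcomes B1=F, B2=T, B3=F, B4=T, B5=F, B7=T, B7=F
input #4, d=5, h=6: outcomes B1=F, B2=T, B3=F, B4=T, B5=F, B7=F
input #5, d=3, h=10: outcomes B1=T, B2=T, B3=T, B4=F, B6=T, B7=F
input #6, d=6, h=5: outcomes B1=F, B2=T, B3=T, B4=F, B6=T, B7=F
input #7, d=-2, h=5: outcomes B1=F, B2=T, B3=F, B4=T, B5=T, B7=F
input #8, d=3, h=6: outcomes B1=F, B2=T, B3=F, B4=T, B5=F, B7=F
input #9, d=4, h=9: outcomes B1=T, B2=T, B3=T, B4=F, B6=T, B7=F
together the pool reaches 13 outcomes: B1=T, B1=F, B2=T, B3=T, B3=F, B4=T, B4=F, B5=T, B5=F, B6=T, B6=F, B7=T, B7=F
size 1 is not enough: best union over all size-1 subsets is 7/13
size 2 is not enough: best union over all size-2 subsets is 11/13
size 3 is not enough: best union over all size-3 subsets is 12/13
inputs {1, 2, 5, 7} (size 4) cover everything; no size-4 subset with a lexicographically smaller index list covers all 13
Answer: 1, 2, 5, 7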